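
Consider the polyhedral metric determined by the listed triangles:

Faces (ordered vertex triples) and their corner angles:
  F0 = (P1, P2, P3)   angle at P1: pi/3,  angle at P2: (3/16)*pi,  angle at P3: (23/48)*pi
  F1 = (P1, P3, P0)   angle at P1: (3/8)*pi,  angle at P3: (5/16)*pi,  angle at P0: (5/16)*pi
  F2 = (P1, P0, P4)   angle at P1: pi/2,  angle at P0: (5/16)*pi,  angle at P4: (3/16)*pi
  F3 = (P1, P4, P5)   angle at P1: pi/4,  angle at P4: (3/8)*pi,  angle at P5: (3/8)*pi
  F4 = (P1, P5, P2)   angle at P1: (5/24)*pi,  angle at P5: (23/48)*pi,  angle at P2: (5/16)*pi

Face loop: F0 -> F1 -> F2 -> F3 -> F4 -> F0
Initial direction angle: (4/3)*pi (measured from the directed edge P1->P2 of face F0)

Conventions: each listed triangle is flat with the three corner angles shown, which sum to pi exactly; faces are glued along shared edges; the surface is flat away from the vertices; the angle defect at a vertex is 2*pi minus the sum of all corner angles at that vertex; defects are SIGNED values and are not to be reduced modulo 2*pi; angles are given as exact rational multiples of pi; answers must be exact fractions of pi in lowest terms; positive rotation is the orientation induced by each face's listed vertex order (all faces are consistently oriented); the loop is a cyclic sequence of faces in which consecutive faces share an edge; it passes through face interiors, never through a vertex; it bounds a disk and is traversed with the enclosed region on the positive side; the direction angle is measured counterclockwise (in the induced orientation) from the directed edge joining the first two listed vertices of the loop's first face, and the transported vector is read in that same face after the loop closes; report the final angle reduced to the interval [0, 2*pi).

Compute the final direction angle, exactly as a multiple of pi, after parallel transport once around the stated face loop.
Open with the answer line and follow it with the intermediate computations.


Answer: final direction angle = (5/3)*pi

enclosed vertex P1: corner angles sum to (5/3)*pi, defect = 2*pi - (5/3)*pi = pi/3
summing the enclosed defects onto the initial angle, mod 2*pi in the induced orientation:
final angle = (4/3)*pi + pi/3 = (5/3)*pi (mod 2*pi)


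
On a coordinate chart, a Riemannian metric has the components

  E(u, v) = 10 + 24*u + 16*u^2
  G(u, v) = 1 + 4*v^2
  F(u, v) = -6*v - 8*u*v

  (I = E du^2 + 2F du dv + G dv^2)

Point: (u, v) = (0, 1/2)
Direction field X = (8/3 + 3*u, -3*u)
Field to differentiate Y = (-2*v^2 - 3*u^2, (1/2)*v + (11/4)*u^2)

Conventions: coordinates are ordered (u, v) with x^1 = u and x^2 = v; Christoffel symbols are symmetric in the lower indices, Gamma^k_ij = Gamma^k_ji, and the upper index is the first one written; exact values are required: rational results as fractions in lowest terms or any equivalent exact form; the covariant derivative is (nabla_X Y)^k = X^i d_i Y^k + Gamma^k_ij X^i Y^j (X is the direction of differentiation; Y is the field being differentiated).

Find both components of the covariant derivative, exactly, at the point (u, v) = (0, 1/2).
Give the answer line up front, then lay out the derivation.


Answer: (nabla_X Y)^u = -16/11, (nabla_X Y)^v = 16/33

E = 10, F = -3, G = 2 at the point
E_u = 24, E_v = 0, F_u = -4, F_v = -6, G_u = 0, G_v = 4
EG - F^2 = 11;  g^inv = (1/11) * [[2, 3], [3, 10]]
first-kind symbols [ij,l] = (1/2)(d_i g_jl + d_j g_il - d_l g_ij): [uu,u] = E_u/2 = 12, [uu,v] = F_u - E_v/2 = -4, [uv,u] = E_v/2 = 0, [uv,v] = G_u/2 = 0, [vv,u] = F_v - G_u/2 = -6, [vv,v] = G_v/2 = 2
Gamma^u_ij = (G*[ij,u] - F*[ij,v])/(EG - F^2), Gamma^v_ij = (E*[ij,v] - F*[ij,u])/(EG - F^2)
Gamma_uuu = 12/11, Gamma_uuv = 0, Gamma_uvv = -6/11, Gamma_vuu = -4/11, Gamma_vuv = 0, Gamma_vvv = 2/11
X = (8/3, 0), Y = (-1/2, 1/4) at the point


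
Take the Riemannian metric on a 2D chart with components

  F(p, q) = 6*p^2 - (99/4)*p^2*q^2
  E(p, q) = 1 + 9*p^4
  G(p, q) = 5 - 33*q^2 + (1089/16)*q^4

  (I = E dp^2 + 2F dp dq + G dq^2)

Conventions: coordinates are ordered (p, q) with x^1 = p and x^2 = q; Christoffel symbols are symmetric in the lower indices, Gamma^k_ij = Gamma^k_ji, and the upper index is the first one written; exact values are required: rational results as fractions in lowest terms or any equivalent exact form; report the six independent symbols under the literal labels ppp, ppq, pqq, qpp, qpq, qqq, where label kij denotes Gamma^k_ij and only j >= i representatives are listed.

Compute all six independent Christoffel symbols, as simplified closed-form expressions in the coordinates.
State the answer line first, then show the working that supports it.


Answer: Gamma_ppp = 288*p^3/(144*p^4 + 1089*q^4 - 528*q^2 + 80), Gamma_ppq = 0, Gamma_pqq = -792*p^2*q/(144*p^4 + 1089*q^4 - 528*q^2 + 80), Gamma_qpp = (-792*p*q^2 + 192*p)/(144*p^4 + 1089*q^4 - 528*q^2 + 80), Gamma_qpq = 0, Gamma_qqq = (2178*q^3 - 528*q)/(144*p^4 + 1089*q^4 - 528*q^2 + 80)

E = 1 + 9*p^4; F = 6*p^2 - (99/4)*p^2*q^2; G = 5 - 33*q^2 + (1089/16)*q^4
Gamma^k_ij = (1/2) g^{kl} (d_i g_jl + d_j g_il - d_l g_ij), with g^inv = (1/(EG-F^2)) [[G, -F], [-F, E]]
first partials: E_p = 36*p^3, E_q = 0, F_p = 12*p - (99/2)*p*q^2, F_q = -(99/2)*p^2*q, G_p = 0, G_q = -66*q + (1089/4)*q^3
D = EG - F^2 = 5 - 33*q^2 + (1089/16)*q^4 + 9*p^4
expanded: Gamma^p_pp = (G E_p - 2F F_p + F E_q)/(2D), Gamma^p_pq = (G E_q - F G_p)/(2D), Gamma^p_qq = (2G F_q - G G_p - F G_q)/(2D), Gamma^q_pp = (2E F_p - E E_q - F E_p)/(2D), Gamma^q_pq = (E G_p - F E_q)/(2D), Gamma^q_qq = (E G_q - 2F F_q + F G_p)/(2D); substitute and cancel common factors


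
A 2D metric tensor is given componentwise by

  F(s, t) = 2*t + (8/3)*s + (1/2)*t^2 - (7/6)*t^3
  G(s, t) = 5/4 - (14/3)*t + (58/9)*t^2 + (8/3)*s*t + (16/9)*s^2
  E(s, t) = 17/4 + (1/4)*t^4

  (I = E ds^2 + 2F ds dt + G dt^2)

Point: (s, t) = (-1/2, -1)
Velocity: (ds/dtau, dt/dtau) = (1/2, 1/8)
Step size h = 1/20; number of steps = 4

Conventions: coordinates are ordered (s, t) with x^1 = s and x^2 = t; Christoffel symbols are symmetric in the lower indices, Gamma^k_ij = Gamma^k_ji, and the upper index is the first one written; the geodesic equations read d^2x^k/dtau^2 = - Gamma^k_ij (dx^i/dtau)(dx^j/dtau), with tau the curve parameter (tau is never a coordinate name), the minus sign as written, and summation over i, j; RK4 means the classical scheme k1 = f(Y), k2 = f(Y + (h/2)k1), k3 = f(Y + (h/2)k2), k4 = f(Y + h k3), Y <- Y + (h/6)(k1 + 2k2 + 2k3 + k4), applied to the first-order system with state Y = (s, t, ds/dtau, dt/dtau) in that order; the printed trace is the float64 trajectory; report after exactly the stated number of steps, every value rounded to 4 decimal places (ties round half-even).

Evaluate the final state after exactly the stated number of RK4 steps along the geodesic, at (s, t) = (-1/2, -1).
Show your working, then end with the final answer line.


f(Y) = (ds/dtau, dt/dtau, -Gamma^s_ij Y'^i Y'^j, -Gamma^t_ij Y'^i Y'^j) with the Gammas evaluated at the stage position; h = 0.050000; intermediate values shown to 6 dp
step 0: s = -0.5000, t = -1.0000, ds/dtau = 0.5000, dt/dtau = 0.1250
step 1:
  k1: at (s, t) = (-0.500000, -1.000000), (ds/dtau, dt/dtau) = (0.500000, 0.125000); Gamma_sss = 0.086738, Gamma_sst = -0.177052, Gamma_stt = -0.323239, Gamma_tss = 0.234193, Gamma_tst = -0.178042, Gamma_ttt = -0.706079; k1 = (0.500000, 0.125000, 0.005498, -0.025261)
  k2: at (s, t) = (-0.487500, -0.996875), (ds/dtau, dt/dtau) = (0.500137, 0.124368); Gamma_sss = 0.085950, Gamma_sst = -0.174750, Gamma_stt = -0.320577, Gamma_tss = 0.235516, Gamma_tst = -0.177017, Gamma_ttt = -0.708301; k2 = (0.500137, 0.124368, 0.005199, -0.025934)
  k3: at (s, t) = (-0.487497, -0.996891), (ds/dtau, dt/dtau) = (0.500130, 0.124352); Gamma_sss = 0.085945, Gamma_sst = -0.174751, Gamma_stt = -0.320590, Gamma_tss = 0.235512, Gamma_tst = -0.177014, Gamma_ttt = -0.708294; k3 = (0.500130, 0.124352, 0.005196, -0.025938)
  k4: at (s, t) = (-0.474994, -0.993782), (ds/dtau, dt/dtau) = (0.500260, 0.123703); Gamma_sss = 0.085135, Gamma_sst = -0.172454, Gamma_stt = -0.317912, Gamma_tss = 0.236839, Gamma_tst = -0.175966, Gamma_ttt = -0.710503; k4 = (0.500260, 0.123703, 0.004903, -0.026620)
  Y <- Y + (h/6)(k1 + 2k2 + 2k3 + k4): s = -0.4750, t = -0.9938, ds/dtau = 0.5003, dt/dtau = 0.1237
step 2:
  k1: at (s, t) = (-0.474993, -0.993782), (ds/dtau, dt/dtau) = (0.500260, 0.123703); Gamma_sss = 0.085135, Gamma_sst = -0.172454, Gamma_stt = -0.317912, Gamma_tss = 0.236839, Gamma_tst = -0.175966, Gamma_ttt = -0.710503; k1 = (0.500260, 0.123703, 0.004903, -0.026620)
  k2: at (s, t) = (-0.462487, -0.990690), (ds/dtau, dt/dtau) = (0.500382, 0.123038); Gamma_sss = 0.084303, Gamma_sst = -0.170163, Gamma_stt = -0.315217, Gamma_tss = 0.238171, Gamma_tst = -0.174895, Gamma_ttt = -0.712701; k2 = (0.500382, 0.123038, 0.004616, -0.027310)
  k3: at (s, t) = (-0.462484, -0.990706), (ds/dtau, dt/dtau) = (0.500375, 0.123020); Gamma_sss = 0.084298, Gamma_sst = -0.170165, Gamma_stt = -0.315232, Gamma_tss = 0.238167, Gamma_tst = -0.174892, Gamma_ttt = -0.712694; k3 = (0.500375, 0.123020, 0.004614, -0.027314)
  k4: at (s, t) = (-0.449975, -0.987631), (ds/dtau, dt/dtau) = (0.500491, 0.122337); Gamma_sss = 0.083444, Gamma_sst = -0.167880, Gamma_stt = -0.312522, Gamma_tss = 0.239504, Gamma_tst = -0.173798, Gamma_ttt = -0.714878; k4 = (0.500491, 0.122337, 0.004334, -0.028012)
  Y <- Y + (h/6)(k1 + 2k2 + 2k3 + k4): s = -0.4500, t = -0.9876, ds/dtau = 0.5005, dt/dtau = 0.1223
step 3:
  k1: at (s, t) = (-0.449974, -0.987631), (ds/dtau, dt/dtau) = (0.500491, 0.122337); Gamma_sss = 0.083444, Gamma_sst = -0.167880, Gamma_stt = -0.312522, Gamma_tss = 0.239504, Gamma_tst = -0.173798, Gamma_ttt = -0.714878; k1 = (0.500491, 0.122337, 0.004334, -0.028012)
  k2: at (s, t) = (-0.437462, -0.984572), (ds/dtau, dt/dtau) = (0.500599, 0.121637); Gamma_sss = 0.082567, Gamma_sst = -0.165602, Gamma_stt = -0.309797, Gamma_tss = 0.240846, Gamma_tst = -0.172680, Gamma_ttt = -0.717050; k2 = (0.500599, 0.121637, 0.004060, -0.028717)
  k3: at (s, t) = (-0.437460, -0.984590), (ds/dtau, dt/dtau) = (0.500592, 0.121620); Gamma_sss = 0.082562, Gamma_sst = -0.165604, Gamma_stt = -0.309812, Gamma_tss = 0.240841, Gamma_tst = -0.172677, Gamma_ttt = -0.717042; k3 = (0.500592, 0.121620, 0.004058, -0.028721)
  k4: at (s, t) = (-0.424945, -0.981550), (ds/dtau, dt/dtau) = (0.500694, 0.120901); Gamma_sss = 0.081662, Gamma_sst = -0.163334, Gamma_stt = -0.307073, Gamma_tss = 0.242187, Gamma_tst = -0.171535, Gamma_ttt = -0.719198; k4 = (0.500694, 0.120901, 0.003791, -0.029435)
  Y <- Y + (h/6)(k1 + 2k2 + 2k3 + k4): s = -0.4249, t = -0.9815, ds/dtau = 0.5007, dt/dtau = 0.1209
step 4:
  k1: at (s, t) = (-0.424945, -0.981550), (ds/dtau, dt/dtau) = (0.500694, 0.120901); Gamma_sss = 0.081662, Gamma_sst = -0.163334, Gamma_stt = -0.307073, Gamma_tss = 0.242187, Gamma_tst = -0.171535, Gamma_ttt = -0.719198; k1 = (0.500694, 0.120901, 0.003791, -0.029435)
  k2: at (s, t) = (-0.412427, -0.978527), (ds/dtau, dt/dtau) = (0.500789, 0.120166); Gamma_sss = 0.080740, Gamma_sst = -0.161072, Gamma_stt = -0.304318, Gamma_tss = 0.243537, Gamma_tst = -0.170369, Gamma_ttt = -0.721340; k2 = (0.500789, 0.120166, 0.003531, -0.030156)
  k3: at (s, t) = (-0.412425, -0.978545), (ds/dtau, dt/dtau) = (0.500782, 0.120148); Gamma_sss = 0.080735, Gamma_sst = -0.161074, Gamma_stt = -0.304334, Gamma_tss = 0.243532, Gamma_tst = -0.170366, Gamma_ttt = -0.721331; k3 = (0.500782, 0.120148, 0.003529, -0.030160)
  k4: at (s, t) = (-0.399906, -0.975542), (ds/dtau, dt/dtau) = (0.500870, 0.119393); Gamma_sss = 0.079789, Gamma_sst = -0.158821, Gamma_stt = -0.301566, Gamma_tss = 0.244886, Gamma_tst = -0.169176, Gamma_ttt = -0.723457; k4 = (0.500870, 0.119393, 0.003277, -0.030888)
  Y <- Y + (h/6)(k1 + 2k2 + 2k3 + k4): s = -0.3999, t = -0.9755, ds/dtau = 0.5009, dt/dtau = 0.1194

Answer: s = -0.3999, t = -0.9755, ds/dtau = 0.5009, dt/dtau = 0.1194


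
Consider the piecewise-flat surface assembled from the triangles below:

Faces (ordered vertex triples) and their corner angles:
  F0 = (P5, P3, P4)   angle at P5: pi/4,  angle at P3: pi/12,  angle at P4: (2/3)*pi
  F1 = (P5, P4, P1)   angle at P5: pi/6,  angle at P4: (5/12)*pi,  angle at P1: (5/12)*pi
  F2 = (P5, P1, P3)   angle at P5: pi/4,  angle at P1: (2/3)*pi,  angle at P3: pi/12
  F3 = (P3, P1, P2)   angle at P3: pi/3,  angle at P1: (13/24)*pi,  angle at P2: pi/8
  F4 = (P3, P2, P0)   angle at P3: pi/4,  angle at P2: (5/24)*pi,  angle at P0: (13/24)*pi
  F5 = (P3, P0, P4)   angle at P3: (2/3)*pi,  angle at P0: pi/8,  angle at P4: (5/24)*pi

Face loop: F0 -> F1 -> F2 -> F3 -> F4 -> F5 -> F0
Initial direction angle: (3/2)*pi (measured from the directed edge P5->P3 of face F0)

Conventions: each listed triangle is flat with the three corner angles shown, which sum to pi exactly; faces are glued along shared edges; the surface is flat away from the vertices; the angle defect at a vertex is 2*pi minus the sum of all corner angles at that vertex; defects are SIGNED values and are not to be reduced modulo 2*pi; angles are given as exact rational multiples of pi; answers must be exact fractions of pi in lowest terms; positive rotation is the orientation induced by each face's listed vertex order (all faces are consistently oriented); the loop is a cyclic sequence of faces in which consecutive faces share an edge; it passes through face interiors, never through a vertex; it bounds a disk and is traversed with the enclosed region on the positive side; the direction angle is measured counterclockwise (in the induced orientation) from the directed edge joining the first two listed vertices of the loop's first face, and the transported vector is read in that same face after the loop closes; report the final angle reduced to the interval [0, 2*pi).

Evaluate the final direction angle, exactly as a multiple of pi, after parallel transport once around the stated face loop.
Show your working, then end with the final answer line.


enclosed vertex P3: corner angles sum to (17/12)*pi, defect = 2*pi - (17/12)*pi = (7/12)*pi
enclosed vertex P5: corner angles sum to (2/3)*pi, defect = 2*pi - (2/3)*pi = (4/3)*pi
the final direction is the initial angle plus the enclosed defects, taken mod 2*pi in the induced orientation
final angle = (3/2)*pi + (23/12)*pi = (17/12)*pi (mod 2*pi)

Answer: final direction angle = (17/12)*pi


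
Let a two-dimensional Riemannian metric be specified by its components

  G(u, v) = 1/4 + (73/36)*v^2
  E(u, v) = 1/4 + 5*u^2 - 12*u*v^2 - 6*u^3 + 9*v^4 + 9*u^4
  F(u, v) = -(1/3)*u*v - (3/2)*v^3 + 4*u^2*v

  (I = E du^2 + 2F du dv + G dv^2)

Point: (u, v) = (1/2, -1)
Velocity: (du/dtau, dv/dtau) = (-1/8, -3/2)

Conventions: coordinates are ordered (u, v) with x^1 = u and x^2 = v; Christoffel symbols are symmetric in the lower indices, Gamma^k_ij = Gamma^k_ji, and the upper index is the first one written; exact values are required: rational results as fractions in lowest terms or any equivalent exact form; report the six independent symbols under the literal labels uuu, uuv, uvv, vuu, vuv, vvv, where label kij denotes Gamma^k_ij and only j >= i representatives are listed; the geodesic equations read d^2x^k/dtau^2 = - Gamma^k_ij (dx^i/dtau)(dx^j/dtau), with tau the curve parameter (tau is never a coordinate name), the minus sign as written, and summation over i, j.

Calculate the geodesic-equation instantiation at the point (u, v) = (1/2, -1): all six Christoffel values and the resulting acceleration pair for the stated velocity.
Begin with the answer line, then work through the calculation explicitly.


Answer: Gamma_uuu = -3896/2701, Gamma_uuv = -7872/2701, Gamma_uvv = -2016/2701, Gamma_vuu = 11022/2701, Gamma_vuv = 2304/2701, Gamma_vvv = -3629/5402; accelerations (d^2u/dtau^2, d^2v/dtau^2) = (60391/21608, 97485/86432)

E = 69/16, F = 2/3, G = 41/18 at the point
E_u = -7, E_v = -24, F_u = -11/3, F_v = -11/3, G_u = 0, G_v = -73/18
EG - F^2 = 2701/288;  g^inv = (288/2701) * [[41/18, -2/3], [-2/3, 69/16]]
first-kind symbols [ij,l] = (1/2)(d_i g_jl + d_j g_il - d_l g_ij): [uu,u] = E_u/2 = -7/2, [uu,v] = F_u - E_v/2 = 25/3, [uv,u] = E_v/2 = -12, [uv,v] = G_u/2 = 0, [vv,u] = F_v - G_u/2 = -11/3, [vv,v] = G_v/2 = -73/36
Gamma^u_ij = (G*[ij,u] - F*[ij,v])/(EG - F^2), Gamma^v_ij = (E*[ij,v] - F*[ij,u])/(EG - F^2)
Gamma_uuu = -3896/2701, Gamma_uuv = -7872/2701, Gamma_uvv = -2016/2701, Gamma_vuu = 11022/2701, Gamma_vuv = 2304/2701, Gamma_vvv = -3629/5402
d^2u/dtau^2 = -(Gamma_uuu*(-1/8)^2 + 2*Gamma_uuv*(-1/8)*(-3/2) + Gamma_uvv*(-3/2)^2) = 60391/21608
d^2v/dtau^2 = -(Gamma_vuu*(-1/8)^2 + 2*Gamma_vuv*(-1/8)*(-3/2) + Gamma_vvv*(-3/2)^2) = 97485/86432


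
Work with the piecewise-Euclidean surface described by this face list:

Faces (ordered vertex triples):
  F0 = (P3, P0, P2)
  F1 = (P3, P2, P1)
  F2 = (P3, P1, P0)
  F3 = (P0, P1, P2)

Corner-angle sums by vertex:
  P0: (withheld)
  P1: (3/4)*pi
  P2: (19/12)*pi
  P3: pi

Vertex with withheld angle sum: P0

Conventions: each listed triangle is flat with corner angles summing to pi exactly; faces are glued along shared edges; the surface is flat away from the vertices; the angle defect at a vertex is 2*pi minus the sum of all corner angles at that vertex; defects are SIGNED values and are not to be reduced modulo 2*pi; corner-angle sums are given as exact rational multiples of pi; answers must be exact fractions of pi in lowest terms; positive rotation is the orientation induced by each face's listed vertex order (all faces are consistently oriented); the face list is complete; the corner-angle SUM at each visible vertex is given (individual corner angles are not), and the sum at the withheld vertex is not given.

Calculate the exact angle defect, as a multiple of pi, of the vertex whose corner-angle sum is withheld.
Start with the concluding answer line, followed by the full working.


Answer: defect(P0) = (4/3)*pi

V = 4, E = 6, F = 4; chi = V - E + F = 2
Gauss-Bonnet: total defect = 2*pi*chi = 4*pi; visible defects sum to (8/3)*pi


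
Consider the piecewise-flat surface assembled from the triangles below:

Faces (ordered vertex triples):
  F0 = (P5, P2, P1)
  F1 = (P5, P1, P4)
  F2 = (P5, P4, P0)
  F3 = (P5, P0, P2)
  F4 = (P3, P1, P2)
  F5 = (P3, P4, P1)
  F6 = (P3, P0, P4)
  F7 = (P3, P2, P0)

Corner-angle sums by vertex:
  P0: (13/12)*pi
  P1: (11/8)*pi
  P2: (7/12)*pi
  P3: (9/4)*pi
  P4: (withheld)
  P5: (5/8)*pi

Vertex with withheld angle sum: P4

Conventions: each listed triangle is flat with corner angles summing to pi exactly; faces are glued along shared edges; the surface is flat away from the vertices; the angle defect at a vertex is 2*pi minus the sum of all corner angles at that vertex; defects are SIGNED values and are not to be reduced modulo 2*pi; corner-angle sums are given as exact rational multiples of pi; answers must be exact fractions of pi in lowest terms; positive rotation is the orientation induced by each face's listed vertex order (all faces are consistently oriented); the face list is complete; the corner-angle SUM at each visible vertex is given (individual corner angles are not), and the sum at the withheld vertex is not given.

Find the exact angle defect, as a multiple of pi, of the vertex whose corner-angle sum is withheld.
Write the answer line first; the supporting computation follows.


Answer: defect(P4) = -pi/12

V = 6, E = 12, F = 8; chi = V - E + F = 2
Gauss-Bonnet: total defect = 2*pi*chi = 4*pi; visible defects sum to (49/12)*pi


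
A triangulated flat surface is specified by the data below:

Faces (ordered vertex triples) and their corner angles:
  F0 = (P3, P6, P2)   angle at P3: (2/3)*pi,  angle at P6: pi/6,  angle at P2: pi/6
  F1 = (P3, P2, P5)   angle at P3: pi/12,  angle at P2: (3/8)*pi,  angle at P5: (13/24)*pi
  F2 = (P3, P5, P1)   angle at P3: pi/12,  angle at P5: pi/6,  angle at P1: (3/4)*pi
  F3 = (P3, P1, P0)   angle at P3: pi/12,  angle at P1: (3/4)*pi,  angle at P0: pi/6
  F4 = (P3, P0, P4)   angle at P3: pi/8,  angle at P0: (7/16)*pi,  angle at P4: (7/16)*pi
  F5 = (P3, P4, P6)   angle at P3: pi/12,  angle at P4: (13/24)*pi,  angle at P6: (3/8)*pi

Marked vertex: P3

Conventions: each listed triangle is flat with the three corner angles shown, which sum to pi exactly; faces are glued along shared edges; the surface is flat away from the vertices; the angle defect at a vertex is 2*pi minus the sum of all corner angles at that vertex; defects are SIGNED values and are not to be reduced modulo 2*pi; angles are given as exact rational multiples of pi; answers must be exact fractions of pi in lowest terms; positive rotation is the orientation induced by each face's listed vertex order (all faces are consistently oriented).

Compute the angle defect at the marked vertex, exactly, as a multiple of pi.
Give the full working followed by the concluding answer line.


Sum of corner angles at P3: (9/8)*pi
defect = 2*pi - (9/8)*pi

Answer: defect(P3) = (7/8)*pi


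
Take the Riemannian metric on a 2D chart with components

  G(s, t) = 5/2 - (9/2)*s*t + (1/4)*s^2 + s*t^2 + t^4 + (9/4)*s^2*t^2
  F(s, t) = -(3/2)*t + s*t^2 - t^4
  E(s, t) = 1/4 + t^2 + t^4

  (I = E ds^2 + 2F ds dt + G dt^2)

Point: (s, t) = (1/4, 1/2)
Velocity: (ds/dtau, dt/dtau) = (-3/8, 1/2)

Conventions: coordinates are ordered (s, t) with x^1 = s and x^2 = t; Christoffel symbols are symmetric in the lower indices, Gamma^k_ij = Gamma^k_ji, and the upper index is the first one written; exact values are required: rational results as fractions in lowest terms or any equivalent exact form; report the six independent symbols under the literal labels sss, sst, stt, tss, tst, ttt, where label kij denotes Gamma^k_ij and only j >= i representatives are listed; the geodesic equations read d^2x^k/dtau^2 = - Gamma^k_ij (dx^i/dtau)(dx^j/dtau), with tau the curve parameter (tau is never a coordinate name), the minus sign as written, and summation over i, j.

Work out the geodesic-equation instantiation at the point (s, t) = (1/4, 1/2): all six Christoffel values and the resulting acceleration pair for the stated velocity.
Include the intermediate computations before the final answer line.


E = 9/16, F = -3/4, G = 541/256 at the point
E_s = 0, E_t = 3/2, F_s = 1/4, F_t = -7/4, G_s = -51/32, G_t = -15/64
EG - F^2 = 2565/4096;  g^inv = (4096/2565) * [[541/256, 3/4], [3/4, 9/16]]
first-kind symbols [ij,l] = (1/2)(d_i g_jl + d_j g_il - d_l g_ij): [ss,s] = E_s/2 = 0, [ss,t] = F_s - E_t/2 = -1/2, [st,s] = E_t/2 = 3/4, [st,t] = G_s/2 = -51/64, [tt,s] = F_t - G_s/2 = -61/64, [tt,t] = G_t/2 = -15/128
Gamma^s_ij = (G*[ij,s] - F*[ij,t])/(EG - F^2), Gamma^t_ij = (E*[ij,t] - F*[ij,s])/(EG - F^2)
Gamma_sss = -512/855, Gamma_sst = 1348/855, Gamma_stt = -34441/10260, Gamma_tss = -128/285, Gamma_tst = 52/285, Gamma_ttt = -1066/855
d^2s/dtau^2 = -(Gamma_sss*(-3/8)^2 + 2*Gamma_sst*(-3/8)*(1/2) + Gamma_stt*(1/2)^2) = 62161/41040
d^2t/dtau^2 = -(Gamma_tss*(-3/8)^2 + 2*Gamma_tst*(-3/8)*(1/2) + Gamma_ttt*(1/2)^2) = 379/855

Answer: Gamma_sss = -512/855, Gamma_sst = 1348/855, Gamma_stt = -34441/10260, Gamma_tss = -128/285, Gamma_tst = 52/285, Gamma_ttt = -1066/855; accelerations (d^2s/dtau^2, d^2t/dtau^2) = (62161/41040, 379/855)


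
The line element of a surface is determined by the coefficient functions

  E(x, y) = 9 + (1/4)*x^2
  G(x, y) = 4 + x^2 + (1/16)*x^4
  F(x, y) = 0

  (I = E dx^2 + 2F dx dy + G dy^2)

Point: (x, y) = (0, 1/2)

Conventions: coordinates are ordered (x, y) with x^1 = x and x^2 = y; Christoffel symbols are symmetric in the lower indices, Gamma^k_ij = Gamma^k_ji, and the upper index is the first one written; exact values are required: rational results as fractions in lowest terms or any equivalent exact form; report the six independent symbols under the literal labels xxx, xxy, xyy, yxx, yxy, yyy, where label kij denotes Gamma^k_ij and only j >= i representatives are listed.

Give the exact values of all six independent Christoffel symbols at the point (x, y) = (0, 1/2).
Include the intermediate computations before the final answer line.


E = 9, F = 0, G = 4 at the point
E_x = 0, E_y = 0, F_x = 0, F_y = 0, G_x = 0, G_y = 0
EG - F^2 = 36;  g^inv = (1/36) * [[4, 0], [0, 9]]
first-kind symbols [ij,l] = (1/2)(d_i g_jl + d_j g_il - d_l g_ij): [xx,x] = E_x/2 = 0, [xx,y] = F_x - E_y/2 = 0, [xy,x] = E_y/2 = 0, [xy,y] = G_x/2 = 0, [yy,x] = F_y - G_x/2 = 0, [yy,y] = G_y/2 = 0
Gamma^x_ij = (G*[ij,x] - F*[ij,y])/(EG - F^2), Gamma^y_ij = (E*[ij,y] - F*[ij,x])/(EG - F^2)

Answer: Gamma_xxx = 0, Gamma_xxy = 0, Gamma_xyy = 0, Gamma_yxx = 0, Gamma_yxy = 0, Gamma_yyy = 0


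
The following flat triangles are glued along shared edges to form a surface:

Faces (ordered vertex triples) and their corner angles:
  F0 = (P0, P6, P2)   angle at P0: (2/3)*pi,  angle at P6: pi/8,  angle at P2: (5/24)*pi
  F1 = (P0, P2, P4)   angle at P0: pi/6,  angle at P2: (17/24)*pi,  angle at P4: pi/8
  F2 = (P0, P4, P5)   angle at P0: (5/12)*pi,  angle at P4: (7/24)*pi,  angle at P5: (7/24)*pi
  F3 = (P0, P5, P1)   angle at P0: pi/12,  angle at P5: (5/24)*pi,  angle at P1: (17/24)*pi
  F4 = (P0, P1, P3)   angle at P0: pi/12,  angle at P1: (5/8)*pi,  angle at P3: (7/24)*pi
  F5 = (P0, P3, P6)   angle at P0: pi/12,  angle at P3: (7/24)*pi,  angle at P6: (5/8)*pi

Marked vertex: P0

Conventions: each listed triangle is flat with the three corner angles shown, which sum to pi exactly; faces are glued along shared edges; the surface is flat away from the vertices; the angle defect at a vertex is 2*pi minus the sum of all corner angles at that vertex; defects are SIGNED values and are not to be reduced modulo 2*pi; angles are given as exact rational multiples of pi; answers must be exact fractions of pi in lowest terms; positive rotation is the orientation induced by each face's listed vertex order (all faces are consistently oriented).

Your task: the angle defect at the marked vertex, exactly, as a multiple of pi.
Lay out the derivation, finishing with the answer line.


Sum of corner angles at P0: (3/2)*pi
defect = 2*pi - (3/2)*pi

Answer: defect(P0) = pi/2


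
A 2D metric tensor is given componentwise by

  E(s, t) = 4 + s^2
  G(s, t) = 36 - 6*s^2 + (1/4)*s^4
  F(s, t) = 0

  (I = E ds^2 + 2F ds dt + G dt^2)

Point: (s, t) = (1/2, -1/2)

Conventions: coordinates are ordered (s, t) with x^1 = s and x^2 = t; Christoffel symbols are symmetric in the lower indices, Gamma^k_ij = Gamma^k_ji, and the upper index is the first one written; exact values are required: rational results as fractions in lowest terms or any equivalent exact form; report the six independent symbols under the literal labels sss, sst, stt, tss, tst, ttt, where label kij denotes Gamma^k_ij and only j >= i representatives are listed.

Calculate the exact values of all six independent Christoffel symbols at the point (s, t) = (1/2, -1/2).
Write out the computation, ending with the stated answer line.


E = 17/4, F = 0, G = 2209/64 at the point
E_s = 1, E_t = 0, F_s = 0, F_t = 0, G_s = -47/8, G_t = 0
EG - F^2 = 37553/256;  g^inv = (256/37553) * [[2209/64, 0], [0, 17/4]]
first-kind symbols [ij,l] = (1/2)(d_i g_jl + d_j g_il - d_l g_ij): [ss,s] = E_s/2 = 1/2, [ss,t] = F_s - E_t/2 = 0, [st,s] = E_t/2 = 0, [st,t] = G_s/2 = -47/16, [tt,s] = F_t - G_s/2 = 47/16, [tt,t] = G_t/2 = 0
Gamma^s_ij = (G*[ij,s] - F*[ij,t])/(EG - F^2), Gamma^t_ij = (E*[ij,t] - F*[ij,s])/(EG - F^2)

Answer: Gamma_sss = 2/17, Gamma_sst = 0, Gamma_stt = 47/68, Gamma_tss = 0, Gamma_tst = -4/47, Gamma_ttt = 0


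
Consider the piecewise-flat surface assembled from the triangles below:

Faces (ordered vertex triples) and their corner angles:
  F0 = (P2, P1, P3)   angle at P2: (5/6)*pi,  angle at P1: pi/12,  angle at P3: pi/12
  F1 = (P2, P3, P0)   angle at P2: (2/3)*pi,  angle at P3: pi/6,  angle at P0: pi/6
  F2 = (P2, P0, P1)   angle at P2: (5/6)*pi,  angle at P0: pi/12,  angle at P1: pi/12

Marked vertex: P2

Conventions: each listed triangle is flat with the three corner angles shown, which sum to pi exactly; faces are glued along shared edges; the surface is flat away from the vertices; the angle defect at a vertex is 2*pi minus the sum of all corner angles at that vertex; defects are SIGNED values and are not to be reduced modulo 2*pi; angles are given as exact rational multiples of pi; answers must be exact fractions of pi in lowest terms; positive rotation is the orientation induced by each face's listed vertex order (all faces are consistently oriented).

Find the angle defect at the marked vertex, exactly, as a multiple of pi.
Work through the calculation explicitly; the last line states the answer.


Sum of corner angles at P2: (7/3)*pi
defect = 2*pi - (7/3)*pi

Answer: defect(P2) = -pi/3


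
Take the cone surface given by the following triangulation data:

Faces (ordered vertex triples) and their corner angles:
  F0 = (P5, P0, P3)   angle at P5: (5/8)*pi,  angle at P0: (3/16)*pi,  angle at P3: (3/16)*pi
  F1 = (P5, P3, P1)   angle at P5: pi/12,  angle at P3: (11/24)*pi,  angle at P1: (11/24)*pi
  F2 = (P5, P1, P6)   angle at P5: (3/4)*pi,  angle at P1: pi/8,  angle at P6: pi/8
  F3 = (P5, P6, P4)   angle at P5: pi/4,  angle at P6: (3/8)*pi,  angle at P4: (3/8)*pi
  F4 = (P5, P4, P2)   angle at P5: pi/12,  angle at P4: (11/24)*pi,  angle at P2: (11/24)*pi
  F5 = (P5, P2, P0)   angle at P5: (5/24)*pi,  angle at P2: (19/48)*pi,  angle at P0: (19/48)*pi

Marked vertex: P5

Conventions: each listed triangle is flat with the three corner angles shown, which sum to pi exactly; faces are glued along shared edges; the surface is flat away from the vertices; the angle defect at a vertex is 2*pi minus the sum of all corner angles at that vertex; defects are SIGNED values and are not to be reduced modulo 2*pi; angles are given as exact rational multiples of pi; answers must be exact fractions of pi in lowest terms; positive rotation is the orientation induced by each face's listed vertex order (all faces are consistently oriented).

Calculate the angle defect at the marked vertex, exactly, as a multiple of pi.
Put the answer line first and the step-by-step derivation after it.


Answer: defect(P5) = 0

Sum of corner angles at P5: 2*pi
defect = 2*pi - 2*pi


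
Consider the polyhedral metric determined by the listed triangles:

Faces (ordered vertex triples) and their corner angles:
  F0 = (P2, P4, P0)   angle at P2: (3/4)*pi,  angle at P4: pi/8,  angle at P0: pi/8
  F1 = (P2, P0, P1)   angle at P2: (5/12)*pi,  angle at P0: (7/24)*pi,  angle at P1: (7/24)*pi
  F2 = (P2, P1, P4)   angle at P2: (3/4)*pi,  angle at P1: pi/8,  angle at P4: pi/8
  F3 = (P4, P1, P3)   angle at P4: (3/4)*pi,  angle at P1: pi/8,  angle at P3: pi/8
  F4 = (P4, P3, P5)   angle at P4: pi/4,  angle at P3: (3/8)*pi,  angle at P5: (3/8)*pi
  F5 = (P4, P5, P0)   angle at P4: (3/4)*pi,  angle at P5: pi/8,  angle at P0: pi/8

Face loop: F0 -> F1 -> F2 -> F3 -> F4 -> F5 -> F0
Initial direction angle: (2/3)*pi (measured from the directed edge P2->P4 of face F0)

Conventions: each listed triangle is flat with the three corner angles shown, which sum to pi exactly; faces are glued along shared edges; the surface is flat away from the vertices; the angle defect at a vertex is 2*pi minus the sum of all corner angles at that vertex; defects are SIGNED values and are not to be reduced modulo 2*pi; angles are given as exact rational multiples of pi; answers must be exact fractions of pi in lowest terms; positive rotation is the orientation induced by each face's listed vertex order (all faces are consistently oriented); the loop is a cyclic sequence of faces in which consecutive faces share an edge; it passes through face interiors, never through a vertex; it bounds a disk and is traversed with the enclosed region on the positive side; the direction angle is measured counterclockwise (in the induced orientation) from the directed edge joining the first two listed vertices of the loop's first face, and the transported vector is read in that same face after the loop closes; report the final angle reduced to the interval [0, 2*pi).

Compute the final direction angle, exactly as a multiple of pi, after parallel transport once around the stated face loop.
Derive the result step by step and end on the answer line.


enclosed vertex P2: corner angles sum to (23/12)*pi, defect = 2*pi - (23/12)*pi = pi/12
enclosed vertex P4: corner angles sum to 2*pi, defect = 2*pi - 2*pi = 0
adding the enclosed defects to the starting angle (mod 2*pi, induced orientation) gives the holonomy
final angle = (2/3)*pi + pi/12 = (3/4)*pi (mod 2*pi)

Answer: final direction angle = (3/4)*pi


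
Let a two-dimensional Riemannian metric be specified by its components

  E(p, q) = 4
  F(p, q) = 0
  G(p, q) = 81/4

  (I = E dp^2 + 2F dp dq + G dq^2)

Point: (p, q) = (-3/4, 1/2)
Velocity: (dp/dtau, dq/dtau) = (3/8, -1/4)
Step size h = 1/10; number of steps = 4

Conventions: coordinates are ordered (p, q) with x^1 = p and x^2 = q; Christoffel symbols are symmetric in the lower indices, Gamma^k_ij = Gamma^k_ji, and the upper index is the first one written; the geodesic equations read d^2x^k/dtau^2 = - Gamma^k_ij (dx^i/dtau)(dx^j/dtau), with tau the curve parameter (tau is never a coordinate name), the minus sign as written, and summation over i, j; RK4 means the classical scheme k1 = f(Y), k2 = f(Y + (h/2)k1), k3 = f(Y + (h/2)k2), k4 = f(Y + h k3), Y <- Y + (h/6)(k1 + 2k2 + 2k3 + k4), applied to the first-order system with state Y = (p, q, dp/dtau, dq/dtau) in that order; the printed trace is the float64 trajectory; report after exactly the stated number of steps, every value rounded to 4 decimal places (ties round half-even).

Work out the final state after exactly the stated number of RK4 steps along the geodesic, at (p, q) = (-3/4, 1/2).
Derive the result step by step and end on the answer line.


f(Y) = (dp/dtau, dq/dtau, -Gamma^p_ij Y'^i Y'^j, -Gamma^q_ij Y'^i Y'^j) with the Gammas evaluated at the stage position; h = 0.100000; intermediate values shown to 6 dp
step 0: p = -0.7500, q = 0.5000, dp/dtau = 0.3750, dq/dtau = -0.2500
step 1:
  k1: at (p, q) = (-0.750000, 0.500000), (dp/dtau, dq/dtau) = (0.375000, -0.250000); Gamma_ppp = 0.000000, Gamma_ppq = 0.000000, Gamma_pqq = 0.000000, Gamma_qpp = 0.000000, Gamma_qpq = 0.000000, Gamma_qqq = 0.000000; k1 = (0.375000, -0.250000, 0.000000, 0.000000)
  k2: at (p, q) = (-0.731250, 0.487500), (dp/dtau, dq/dtau) = (0.375000, -0.250000); Gamma_ppp = 0.000000, Gamma_ppq = 0.000000, Gamma_pqq = 0.000000, Gamma_qpp = 0.000000, Gamma_qpq = 0.000000, Gamma_qqq = 0.000000; k2 = (0.375000, -0.250000, 0.000000, 0.000000)
  k3: at (p, q) = (-0.731250, 0.487500), (dp/dtau, dq/dtau) = (0.375000, -0.250000); Gamma_ppp = 0.000000, Gamma_ppq = 0.000000, Gamma_pqq = 0.000000, Gamma_qpp = 0.000000, Gamma_qpq = 0.000000, Gamma_qqq = 0.000000; k3 = (0.375000, -0.250000, 0.000000, 0.000000)
  k4: at (p, q) = (-0.712500, 0.475000), (dp/dtau, dq/dtau) = (0.375000, -0.250000); Gamma_ppp = 0.000000, Gamma_ppq = 0.000000, Gamma_pqq = 0.000000, Gamma_qpp = 0.000000, Gamma_qpq = 0.000000, Gamma_qqq = 0.000000; k4 = (0.375000, -0.250000, 0.000000, 0.000000)
  Y <- Y + (h/6)(k1 + 2k2 + 2k3 + k4): p = -0.7125, q = 0.4750, dp/dtau = 0.3750, dq/dtau = -0.2500
step 2:
  k1: at (p, q) = (-0.712500, 0.475000), (dp/dtau, dq/dtau) = (0.375000, -0.250000); Gamma_ppp = 0.000000, Gamma_ppq = 0.000000, Gamma_pqq = 0.000000, Gamma_qpp = 0.000000, Gamma_qpq = 0.000000, Gamma_qqq = 0.000000; k1 = (0.375000, -0.250000, 0.000000, 0.000000)
  k2: at (p, q) = (-0.693750, 0.462500), (dp/dtau, dq/dtau) = (0.375000, -0.250000); Gamma_ppp = 0.000000, Gamma_ppq = 0.000000, Gamma_pqq = 0.000000, Gamma_qpp = 0.000000, Gamma_qpq = 0.000000, Gamma_qqq = 0.000000; k2 = (0.375000, -0.250000, 0.000000, 0.000000)
  k3: at (p, q) = (-0.693750, 0.462500), (dp/dtau, dq/dtau) = (0.375000, -0.250000); Gamma_ppp = 0.000000, Gamma_ppq = 0.000000, Gamma_pqq = 0.000000, Gamma_qpp = 0.000000, Gamma_qpq = 0.000000, Gamma_qqq = 0.000000; k3 = (0.375000, -0.250000, 0.000000, 0.000000)
  k4: at (p, q) = (-0.675000, 0.450000), (dp/dtau, dq/dtau) = (0.375000, -0.250000); Gamma_ppp = 0.000000, Gamma_ppq = 0.000000, Gamma_pqq = 0.000000, Gamma_qpp = 0.000000, Gamma_qpq = 0.000000, Gamma_qqq = 0.000000; k4 = (0.375000, -0.250000, 0.000000, 0.000000)
  Y <- Y + (h/6)(k1 + 2k2 + 2k3 + k4): p = -0.6750, q = 0.4500, dp/dtau = 0.3750, dq/dtau = -0.2500
step 3:
  k1: at (p, q) = (-0.675000, 0.450000), (dp/dtau, dq/dtau) = (0.375000, -0.250000); Gamma_ppp = 0.000000, Gamma_ppq = 0.000000, Gamma_pqq = 0.000000, Gamma_qpp = 0.000000, Gamma_qpq = 0.000000, Gamma_qqq = 0.000000; k1 = (0.375000, -0.250000, 0.000000, 0.000000)
  k2: at (p, q) = (-0.656250, 0.437500), (dp/dtau, dq/dtau) = (0.375000, -0.250000); Gamma_ppp = 0.000000, Gamma_ppq = 0.000000, Gamma_pqq = 0.000000, Gamma_qpp = 0.000000, Gamma_qpq = 0.000000, Gamma_qqq = 0.000000; k2 = (0.375000, -0.250000, 0.000000, 0.000000)
  k3: at (p, q) = (-0.656250, 0.437500), (dp/dtau, dq/dtau) = (0.375000, -0.250000); Gamma_ppp = 0.000000, Gamma_ppq = 0.000000, Gamma_pqq = 0.000000, Gamma_qpp = 0.000000, Gamma_qpq = 0.000000, Gamma_qqq = 0.000000; k3 = (0.375000, -0.250000, 0.000000, 0.000000)
  k4: at (p, q) = (-0.637500, 0.425000), (dp/dtau, dq/dtau) = (0.375000, -0.250000); Gamma_ppp = 0.000000, Gamma_ppq = 0.000000, Gamma_pqq = 0.000000, Gamma_qpp = 0.000000, Gamma_qpq = 0.000000, Gamma_qqq = 0.000000; k4 = (0.375000, -0.250000, 0.000000, 0.000000)
  Y <- Y + (h/6)(k1 + 2k2 + 2k3 + k4): p = -0.6375, q = 0.4250, dp/dtau = 0.3750, dq/dtau = -0.2500
step 4:
  k1: at (p, q) = (-0.637500, 0.425000), (dp/dtau, dq/dtau) = (0.375000, -0.250000); Gamma_ppp = 0.000000, Gamma_ppq = 0.000000, Gamma_pqq = 0.000000, Gamma_qpp = 0.000000, Gamma_qpq = 0.000000, Gamma_qqq = 0.000000; k1 = (0.375000, -0.250000, 0.000000, 0.000000)
  k2: at (p, q) = (-0.618750, 0.412500), (dp/dtau, dq/dtau) = (0.375000, -0.250000); Gamma_ppp = 0.000000, Gamma_ppq = 0.000000, Gamma_pqq = 0.000000, Gamma_qpp = 0.000000, Gamma_qpq = 0.000000, Gamma_qqq = 0.000000; k2 = (0.375000, -0.250000, 0.000000, 0.000000)
  k3: at (p, q) = (-0.618750, 0.412500), (dp/dtau, dq/dtau) = (0.375000, -0.250000); Gamma_ppp = 0.000000, Gamma_ppq = 0.000000, Gamma_pqq = 0.000000, Gamma_qpp = 0.000000, Gamma_qpq = 0.000000, Gamma_qqq = 0.000000; k3 = (0.375000, -0.250000, 0.000000, 0.000000)
  k4: at (p, q) = (-0.600000, 0.400000), (dp/dtau, dq/dtau) = (0.375000, -0.250000); Gamma_ppp = 0.000000, Gamma_ppq = 0.000000, Gamma_pqq = 0.000000, Gamma_qpp = 0.000000, Gamma_qpq = 0.000000, Gamma_qqq = 0.000000; k4 = (0.375000, -0.250000, 0.000000, 0.000000)
  Y <- Y + (h/6)(k1 + 2k2 + 2k3 + k4): p = -0.6000, q = 0.4000, dp/dtau = 0.3750, dq/dtau = -0.2500

Answer: p = -0.6000, q = 0.4000, dp/dtau = 0.3750, dq/dtau = -0.2500


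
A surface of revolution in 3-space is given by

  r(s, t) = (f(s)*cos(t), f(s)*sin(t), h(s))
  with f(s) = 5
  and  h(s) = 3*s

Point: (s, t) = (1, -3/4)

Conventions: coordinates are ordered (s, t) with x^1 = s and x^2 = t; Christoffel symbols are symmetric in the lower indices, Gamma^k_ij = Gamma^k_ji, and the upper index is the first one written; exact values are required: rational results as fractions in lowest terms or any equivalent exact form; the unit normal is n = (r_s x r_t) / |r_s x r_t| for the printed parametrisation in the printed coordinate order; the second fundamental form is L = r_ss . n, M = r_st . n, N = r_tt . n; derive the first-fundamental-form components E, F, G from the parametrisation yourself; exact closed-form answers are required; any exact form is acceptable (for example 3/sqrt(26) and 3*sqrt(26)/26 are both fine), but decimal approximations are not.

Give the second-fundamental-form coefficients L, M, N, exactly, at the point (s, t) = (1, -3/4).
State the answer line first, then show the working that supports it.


Answer: L = 0, M = 0, N = 5

f = 5, f' = 0, f'' = 0, h' = 3, h'' = 0
E = 9, F = 0, G = 25; answer radicand W^2 = 9
unnormalised second-form numerators: l = 0, m = 0, n = 15; L = l/sqrt(9), and similarly M = m/sqrt(W^2), N = n/sqrt(W^2)


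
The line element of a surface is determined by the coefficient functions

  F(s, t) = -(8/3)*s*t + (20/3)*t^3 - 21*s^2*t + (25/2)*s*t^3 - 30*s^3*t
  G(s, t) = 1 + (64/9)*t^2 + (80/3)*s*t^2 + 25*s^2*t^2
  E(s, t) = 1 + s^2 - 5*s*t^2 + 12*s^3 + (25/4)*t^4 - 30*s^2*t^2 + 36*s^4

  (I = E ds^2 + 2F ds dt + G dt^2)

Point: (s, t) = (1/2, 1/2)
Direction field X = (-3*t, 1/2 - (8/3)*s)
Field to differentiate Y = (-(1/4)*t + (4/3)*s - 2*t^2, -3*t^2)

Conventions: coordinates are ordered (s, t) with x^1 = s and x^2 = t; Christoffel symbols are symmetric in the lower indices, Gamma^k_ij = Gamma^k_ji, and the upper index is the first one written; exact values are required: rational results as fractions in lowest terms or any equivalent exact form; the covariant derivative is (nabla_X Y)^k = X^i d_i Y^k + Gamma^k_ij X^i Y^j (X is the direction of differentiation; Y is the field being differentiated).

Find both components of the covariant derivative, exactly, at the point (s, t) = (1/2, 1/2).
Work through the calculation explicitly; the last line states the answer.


E = 185/64, F = -341/96, G = 1105/144 at the point
E_s = 77/4, E_t = -55/8, F_s = -1033/48, F_t = -31/48, G_s = 155/12, G_t = 961/36
EG - F^2 = 5509/576;  g^inv = (576/5509) * [[1105/144, 341/96], [341/96, 185/64]]
first-kind symbols [ij,l] = (1/2)(d_i g_jl + d_j g_il - d_l g_ij): [ss,s] = E_s/2 = 77/8, [ss,t] = F_s - E_t/2 = -217/12, [st,s] = E_t/2 = -55/16, [st,t] = G_s/2 = 155/24, [tt,s] = F_t - G_s/2 = -341/48, [tt,t] = G_t/2 = 961/72
Gamma^s_ij = (G*[ij,s] - F*[ij,t])/(EG - F^2), Gamma^t_ij = (E*[ij,t] - F*[ij,s])/(EG - F^2)
Gamma_sss = 792/787, Gamma_sst = -1980/5509, Gamma_stt = -4092/5509, Gamma_tss = -1488/787, Gamma_tst = 3720/5509, Gamma_ttt = 7688/5509
X = (-3/2, -5/6), Y = (1/24, -3/4) at the point

Answer: (nabla_X Y)^s = -6573/6296, (nabla_X Y)^t = 9979/2361
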